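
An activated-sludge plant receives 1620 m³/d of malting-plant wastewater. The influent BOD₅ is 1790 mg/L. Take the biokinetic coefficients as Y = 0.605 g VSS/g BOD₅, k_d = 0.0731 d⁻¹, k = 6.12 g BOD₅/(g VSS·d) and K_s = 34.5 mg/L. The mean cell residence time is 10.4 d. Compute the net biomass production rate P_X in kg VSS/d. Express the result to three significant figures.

For a completely mixed reactor with recycle the Lawrence–McCarty relation gives S = K_s·(1 + k_d·θ_c) / [θ_c·(Y·k − k_d) − 1] = 34.5 × (1 + 0.0731 × 10.4) / [10.4 × (0.605 × 6.12 − 0.0731) − 1] = 60.73 / 36.75 = 1.653 mg/L.
The observed yield is Y_obs = Y/(1 + k_d·θ_c) = 0.605 / (1 + 0.0731 × 10.4) = 0.605 / 1.760 = 0.3437 g VSS per g BOD₅ removed.
Q·(S₀ − S) = 1620 × (1790 − 1.65) × 10⁻³ = 2897 kg/d removed.
So the net sludge growth is P_X = 0.3437 × 2897 = 995.8 kg VSS/d.

P_X ≈ 996 kg VSS/d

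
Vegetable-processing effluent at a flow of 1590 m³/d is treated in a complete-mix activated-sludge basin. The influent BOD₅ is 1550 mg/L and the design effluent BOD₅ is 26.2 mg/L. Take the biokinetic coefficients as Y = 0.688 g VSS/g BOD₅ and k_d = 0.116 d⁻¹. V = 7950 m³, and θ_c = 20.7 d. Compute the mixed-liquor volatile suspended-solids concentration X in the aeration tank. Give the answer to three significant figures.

Solving the biomass balance for X: X = Y Q (S₀−S) θ_c / [V (1+k_d θ_c)] = 0.688 × 1590 × (1550 − 26.2) × 20.7 / [7950 × (1 + 0.116 × 20.7)] = 1276 mg/L.

X ≈ 1280 mg/L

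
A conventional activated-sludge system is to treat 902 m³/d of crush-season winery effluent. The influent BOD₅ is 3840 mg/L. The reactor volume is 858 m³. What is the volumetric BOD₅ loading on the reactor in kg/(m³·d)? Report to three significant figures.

Applied BOD₅ load per unit volume = Q·S₀/V = (902 × 3840/1000)/858.0 = 4.037 kg BOD₅·m⁻³·d⁻¹.

L_v ≈ 4.04 kg BOD₅/(m³·d)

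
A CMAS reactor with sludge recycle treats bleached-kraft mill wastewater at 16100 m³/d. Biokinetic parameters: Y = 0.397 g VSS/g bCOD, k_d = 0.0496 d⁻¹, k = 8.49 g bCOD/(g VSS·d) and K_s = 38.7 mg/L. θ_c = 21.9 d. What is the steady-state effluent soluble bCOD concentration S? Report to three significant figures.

S ≈ 1.13 mg/L

From the Monod/SRT balance for a CMAS, S = K_s·(1+k_d θ_c)/[θ_c·(Y k − k_d) − 1] = 38.7 × (1 + 0.0496 × 21.9) / [21.9 × (0.397 × 8.49 − 0.0496) − 1] = 80.74 / 71.73 = 1.126 mg/L.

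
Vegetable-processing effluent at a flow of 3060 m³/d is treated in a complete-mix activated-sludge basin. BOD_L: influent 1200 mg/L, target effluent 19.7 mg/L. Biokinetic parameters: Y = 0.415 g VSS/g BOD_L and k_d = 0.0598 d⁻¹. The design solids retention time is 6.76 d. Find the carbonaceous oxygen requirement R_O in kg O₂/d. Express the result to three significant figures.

Y_obs = Y / (1 + k_d θ_c) = 0.415 / (1 + 0.0598 × 6.76) = 0.415 / 1.404 = 0.2955.
ΔS = 1200 − 19.7 = 1180 mg/L, so the substrate removal rate is 3060 × 1180/1000 = 3612 kg BOD_L/d.
P_X = Y_obs·Q·(S₀ − S) = 0.2955 × 3612 = 1067 kg VSS/d.
R_O = Q·(S₀ − S) − 1.42·P_X = 3612 − 1.42 × 1067 = 2096 kg O₂/d.

R_O ≈ 2100 kg O₂/d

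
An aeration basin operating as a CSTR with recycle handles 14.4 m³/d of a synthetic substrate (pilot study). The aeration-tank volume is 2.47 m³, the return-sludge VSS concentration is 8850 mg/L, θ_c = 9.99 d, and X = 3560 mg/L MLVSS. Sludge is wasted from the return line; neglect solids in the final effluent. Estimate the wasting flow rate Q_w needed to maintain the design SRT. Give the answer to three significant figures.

Wasting from the return line (neglecting effluent solids): Q_w = V·X / (θ_c·X_r) = 2.470 × 3560 / (9.99 × 8850) = 0.09946 m³/d.

Q_w ≈ 0.0995 m³/d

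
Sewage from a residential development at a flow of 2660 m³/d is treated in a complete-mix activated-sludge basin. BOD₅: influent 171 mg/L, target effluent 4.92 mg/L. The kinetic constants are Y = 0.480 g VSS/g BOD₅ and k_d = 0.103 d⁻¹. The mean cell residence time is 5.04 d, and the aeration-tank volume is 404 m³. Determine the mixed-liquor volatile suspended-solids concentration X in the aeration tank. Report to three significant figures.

X = Y·Q·ΔS·θ_c / [V·(1 + k_d θ_c)] = 0.480 × 2660 × (171 − 4.92) × 5.04 / [404 × (1 + 0.103 × 5.04)] = 1741 mg/L.

X ≈ 1740 mg/L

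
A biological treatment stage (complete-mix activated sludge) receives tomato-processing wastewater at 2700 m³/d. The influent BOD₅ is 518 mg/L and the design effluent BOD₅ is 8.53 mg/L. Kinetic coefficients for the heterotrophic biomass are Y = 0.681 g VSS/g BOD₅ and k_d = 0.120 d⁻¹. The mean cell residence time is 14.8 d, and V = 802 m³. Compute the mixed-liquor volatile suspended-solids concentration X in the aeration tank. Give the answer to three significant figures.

Solving the biomass balance for X: X = Y Q (S₀−S) θ_c / [V (1+k_d θ_c)] = 0.681 × 2700 × (518 − 8.53) × 14.8 / [802 × (1 + 0.120 × 14.8)] = 6227 mg/L.

X ≈ 6230 mg/L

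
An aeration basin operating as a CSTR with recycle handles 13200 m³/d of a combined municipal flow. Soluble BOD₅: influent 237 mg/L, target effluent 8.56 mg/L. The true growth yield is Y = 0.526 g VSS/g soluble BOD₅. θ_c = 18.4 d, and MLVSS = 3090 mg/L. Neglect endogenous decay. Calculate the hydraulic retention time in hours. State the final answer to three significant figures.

With k_d = 0 the design equation reduces to V = Y Q (S₀−S) θ_c / X = 0.526 × 13200 × (237 − 8.56) × 18.4 / 3090 = 9445 m³.
Hydraulic retention time τ = V/Q = 9445 / 13200 = 0.7155 d = 17.17 h.

τ ≈ 17.2 h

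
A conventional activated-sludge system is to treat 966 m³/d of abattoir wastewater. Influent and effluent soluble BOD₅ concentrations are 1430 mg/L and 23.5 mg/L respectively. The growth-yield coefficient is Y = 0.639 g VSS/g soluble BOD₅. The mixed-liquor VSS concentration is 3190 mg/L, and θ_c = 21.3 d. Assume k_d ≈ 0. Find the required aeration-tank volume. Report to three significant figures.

V·X = Y·Q·ΔS·θ_c gives V = 0.639 × 966 × (1430 − 23.5) × 21.3 / 3190 = 5797 m³.

V ≈ 5800 m³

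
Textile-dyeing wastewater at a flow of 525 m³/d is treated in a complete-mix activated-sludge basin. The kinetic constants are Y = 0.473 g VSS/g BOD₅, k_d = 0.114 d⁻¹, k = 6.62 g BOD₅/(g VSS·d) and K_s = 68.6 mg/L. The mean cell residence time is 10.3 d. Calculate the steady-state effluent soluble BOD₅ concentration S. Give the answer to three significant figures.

For a completely mixed reactor with recycle the Lawrence–McCarty relation gives S = K_s·(1 + k_d·θ_c) / [θ_c·(Y·k − k_d) − 1] = 68.6 × (1 + 0.114 × 10.3) / [10.3 × (0.473 × 6.62 − 0.114) − 1] = 149.2 / 30.08 = 4.959 mg/L.

S ≈ 4.96 mg/L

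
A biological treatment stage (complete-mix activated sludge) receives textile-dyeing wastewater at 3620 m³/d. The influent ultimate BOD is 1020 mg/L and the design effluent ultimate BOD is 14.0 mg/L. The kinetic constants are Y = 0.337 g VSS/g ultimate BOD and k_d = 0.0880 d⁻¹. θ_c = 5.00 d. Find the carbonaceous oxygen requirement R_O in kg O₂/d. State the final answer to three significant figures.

The observed yield is Y_obs = Y/(1 + k_d·θ_c) = 0.337 / (1 + 0.0880 × 5.00) = 0.337 / 1.440 = 0.2340 g VSS per g ultimate BOD removed.
Substrate removed = Q·(S₀ − S) = 3620 m³/d × (1020 − 14.0) g/m³ = 3.64×10^6 g/d = 3642 kg/d.
Net sludge production P_X = 0.2340 × 3642 = 852.3 kg VSS/d.
Carbonaceous O₂ demand = substrate oxidised − cell-mass equivalent = 3642 − 1.42 × 852.3 = 2432 kg O₂/d.

R_O ≈ 2430 kg O₂/d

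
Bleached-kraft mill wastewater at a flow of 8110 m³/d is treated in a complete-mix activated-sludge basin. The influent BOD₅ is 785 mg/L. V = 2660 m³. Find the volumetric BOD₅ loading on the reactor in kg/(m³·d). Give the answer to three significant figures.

L_v ≈ 2.39 kg BOD₅/(m³·d)

Volumetric loading L_v = Q·S₀ / V = 8110 × 785 g/m³ / 2660 m³ = 2393 g/(m³·d) = 2.393 kg BOD₅/(m³·d).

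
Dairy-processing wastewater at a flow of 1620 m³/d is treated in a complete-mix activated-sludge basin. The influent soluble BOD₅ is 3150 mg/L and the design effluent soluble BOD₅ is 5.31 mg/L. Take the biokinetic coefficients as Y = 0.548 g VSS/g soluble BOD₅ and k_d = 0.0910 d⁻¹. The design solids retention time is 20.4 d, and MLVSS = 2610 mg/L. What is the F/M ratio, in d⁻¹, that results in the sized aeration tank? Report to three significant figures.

Steady-state biomass mass balance: V·X·(1 + k_d·θ_c) = Y·Q·(S₀ − S)·θ_c, so V = 0.548 × 1620 × (3150 − 5.31) × 20.4 / [2610 × (1 + 0.0910 × 20.4)] = 5.7×10^7 / 7455 = 7639 m³.
Food-to-microorganism ratio F/M = Q S₀ / (V X) = 1620 × 3150 / (7639 × 2610) = 0.2559 d⁻¹.

F/M ≈ 0.256 d⁻¹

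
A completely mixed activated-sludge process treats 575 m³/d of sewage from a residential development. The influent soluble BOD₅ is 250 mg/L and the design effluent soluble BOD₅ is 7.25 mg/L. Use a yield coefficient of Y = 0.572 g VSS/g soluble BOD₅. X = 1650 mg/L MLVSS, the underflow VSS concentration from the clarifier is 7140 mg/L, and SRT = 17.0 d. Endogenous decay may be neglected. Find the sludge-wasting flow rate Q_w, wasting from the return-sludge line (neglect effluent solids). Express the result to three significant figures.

Biomass mass balance (decay neglected): V·X = Y·Q·(S₀ − S)·θ_c, so V = 0.572 × 575 × (250 − 7.25) × 17.0 / 1650 = 822.6 m³.
Wasting from the return line (neglecting effluent solids): Q_w = V·X / (θ_c·X_r) = 822.6 × 1650 / (17.0 × 7140) = 11.18 m³/d.

Q_w ≈ 11.2 m³/d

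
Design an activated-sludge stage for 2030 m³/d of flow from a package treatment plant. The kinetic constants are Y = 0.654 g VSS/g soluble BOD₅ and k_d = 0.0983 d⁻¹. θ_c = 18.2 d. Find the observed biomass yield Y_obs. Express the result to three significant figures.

Correct the yield for decay: Y_obs = Y/(1 + k_d θ_c) = 0.654 / (1 + 0.0983 × 18.2) = 0.654 / 2.789 = 0.2345.

Y_obs ≈ 0.234 g VSS/g soluble BOD₅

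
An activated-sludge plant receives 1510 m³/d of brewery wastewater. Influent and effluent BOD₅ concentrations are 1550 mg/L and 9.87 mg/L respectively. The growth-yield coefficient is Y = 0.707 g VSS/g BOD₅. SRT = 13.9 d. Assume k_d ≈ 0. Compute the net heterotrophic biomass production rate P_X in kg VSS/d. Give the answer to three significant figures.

P_X ≈ 1640 kg VSS/d

Since k_d ≈ 0, Y_obs = Y = 0.707 g VSS/g BOD₅.
Mass of BOD₅ removed per day: Q(S₀ − S) = 1510 × 1540 g/m³ = 2326 kg/d.
Biomass produced: P_X = Y_obs·Q·ΔS = 0.7070 × 2326 ≈ 1644 kg VSS/d.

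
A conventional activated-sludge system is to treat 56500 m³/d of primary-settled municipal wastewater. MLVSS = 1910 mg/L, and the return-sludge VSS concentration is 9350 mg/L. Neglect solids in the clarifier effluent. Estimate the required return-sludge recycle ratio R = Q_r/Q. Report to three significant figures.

R = Q_r/Q = X/(X_r − X) = 1910 / (9350 − 1910) = 0.2567.

R ≈ 0.257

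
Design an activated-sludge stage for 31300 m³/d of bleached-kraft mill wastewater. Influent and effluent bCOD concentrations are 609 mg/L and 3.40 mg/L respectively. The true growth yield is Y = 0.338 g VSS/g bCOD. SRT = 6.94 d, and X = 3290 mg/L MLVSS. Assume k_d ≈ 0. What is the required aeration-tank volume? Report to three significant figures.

V ≈ 13500 m³

Biomass mass balance (decay neglected): V·X = Y·Q·(S₀ − S)·θ_c, so V = 0.338 × 31300 × (609 − 3.40) × 6.94 / 3290 = 13515 m³.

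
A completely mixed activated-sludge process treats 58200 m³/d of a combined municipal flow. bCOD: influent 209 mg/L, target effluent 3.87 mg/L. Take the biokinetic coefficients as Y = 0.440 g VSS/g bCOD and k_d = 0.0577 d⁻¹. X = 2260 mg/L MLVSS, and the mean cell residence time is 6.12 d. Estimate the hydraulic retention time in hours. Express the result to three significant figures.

From the SRT design equation V = Y Q (S₀−S) θ_c / [X (1 + k_d θ_c)] = 0.440 × 58200 × (209 − 3.87) × 6.12 / [2260 × (1 + 0.0577 × 6.12)] = 3.21×10^7 / 3058 = 10513 m³.
τ = V/Q = 10513/58200 = 0.1806 d, or 4.335 h.

τ ≈ 4.34 h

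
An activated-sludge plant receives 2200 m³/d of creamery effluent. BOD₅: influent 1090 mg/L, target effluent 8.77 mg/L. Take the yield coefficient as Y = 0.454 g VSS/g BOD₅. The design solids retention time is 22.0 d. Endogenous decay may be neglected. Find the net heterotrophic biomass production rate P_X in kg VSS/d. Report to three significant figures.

Since k_d ≈ 0, Y_obs = Y = 0.454 g VSS/g BOD₅.
Mass of BOD₅ removed per day: Q(S₀ − S) = 2200 × 1081 g/m³ = 2379 kg/d.
P_X = Y_obs · Q(S₀ − S) = 0.4540 × 2379 = 1080 kg VSS/d.

P_X ≈ 1080 kg VSS/d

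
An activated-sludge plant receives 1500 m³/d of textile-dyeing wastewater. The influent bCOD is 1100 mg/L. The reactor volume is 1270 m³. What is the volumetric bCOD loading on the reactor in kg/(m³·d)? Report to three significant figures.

L_v ≈ 1.30 kg bCOD/(m³·d)

Volumetric loading L_v = Q·S₀ / V = 1500 × 1100 g/m³ / 1270 m³ = 1299 g/(m³·d) = 1.299 kg bCOD/(m³·d).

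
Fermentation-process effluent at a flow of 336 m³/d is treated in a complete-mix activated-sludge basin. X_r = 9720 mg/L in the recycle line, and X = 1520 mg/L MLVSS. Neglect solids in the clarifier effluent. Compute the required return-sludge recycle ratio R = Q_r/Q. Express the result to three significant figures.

R = Q_r/Q = X/(X_r − X) = 1520 / (9720 − 1520) = 0.1854.

R ≈ 0.185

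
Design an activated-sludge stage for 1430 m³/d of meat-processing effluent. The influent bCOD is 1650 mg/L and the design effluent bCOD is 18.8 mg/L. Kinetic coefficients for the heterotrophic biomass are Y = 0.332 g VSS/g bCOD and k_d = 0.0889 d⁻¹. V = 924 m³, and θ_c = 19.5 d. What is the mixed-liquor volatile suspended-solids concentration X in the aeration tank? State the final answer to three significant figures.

Solving the biomass balance for X: X = Y Q (S₀−S) θ_c / [V (1+k_d θ_c)] = 0.332 × 1430 × (1650 − 18.8) × 19.5 / [924 × (1 + 0.0889 × 19.5)] = 5979 mg/L.

X ≈ 5980 mg/L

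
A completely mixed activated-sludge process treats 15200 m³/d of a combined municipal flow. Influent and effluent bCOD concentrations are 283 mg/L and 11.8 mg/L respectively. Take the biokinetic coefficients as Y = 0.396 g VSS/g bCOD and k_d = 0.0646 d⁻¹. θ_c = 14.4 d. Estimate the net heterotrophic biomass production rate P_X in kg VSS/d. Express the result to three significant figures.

Correct the yield for decay: Y_obs = Y/(1 + k_d θ_c) = 0.396 / (1 + 0.0646 × 14.4) = 0.396 / 1.930 = 0.2052.
Mass of bCOD removed per day: Q(S₀ − S) = 15200 × 271.2 g/m³ = 4122 kg/d.
P_X = Y_obs · Q(S₀ − S) = 0.2052 × 4122 = 845.7 kg VSS/d.

P_X ≈ 846 kg VSS/d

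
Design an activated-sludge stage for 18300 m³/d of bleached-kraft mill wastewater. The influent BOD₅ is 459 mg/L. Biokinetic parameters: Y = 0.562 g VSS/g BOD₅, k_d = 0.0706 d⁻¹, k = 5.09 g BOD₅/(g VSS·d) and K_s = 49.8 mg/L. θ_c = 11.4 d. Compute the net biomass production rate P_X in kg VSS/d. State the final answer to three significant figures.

For a completely mixed reactor with recycle the Lawrence–McCarty relation gives S = K_s·(1 + k_d·θ_c) / [θ_c·(Y·k − k_d) − 1] = 49.8 × (1 + 0.0706 × 11.4) / [11.4 × (0.562 × 5.09 − 0.0706) − 1] = 89.88 / 30.81 = 2.918 mg/L.
The observed yield is Y_obs = Y/(1 + k_d·θ_c) = 0.562 / (1 + 0.0706 × 11.4) = 0.562 / 1.805 = 0.3114 g VSS per g BOD₅ removed.
Mass of BOD₅ removed per day: Q(S₀ − S) = 18300 × 456.1 g/m³ = 8346 kg/d.
Net biomass production P_X = Y_obs × Q·(S₀ − S) = 0.3114 × 8346 = 2599 kg VSS/d.

P_X ≈ 2600 kg VSS/d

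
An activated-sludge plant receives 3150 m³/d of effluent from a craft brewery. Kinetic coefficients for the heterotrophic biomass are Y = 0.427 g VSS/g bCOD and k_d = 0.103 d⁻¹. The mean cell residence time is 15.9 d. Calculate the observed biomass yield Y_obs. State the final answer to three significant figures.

The observed yield is Y_obs = Y/(1 + k_d·θ_c) = 0.427 / (1 + 0.103 × 15.9) = 0.427 / 2.638 = 0.1619 g VSS per g bCOD removed.

Y_obs ≈ 0.162 g VSS/g bCOD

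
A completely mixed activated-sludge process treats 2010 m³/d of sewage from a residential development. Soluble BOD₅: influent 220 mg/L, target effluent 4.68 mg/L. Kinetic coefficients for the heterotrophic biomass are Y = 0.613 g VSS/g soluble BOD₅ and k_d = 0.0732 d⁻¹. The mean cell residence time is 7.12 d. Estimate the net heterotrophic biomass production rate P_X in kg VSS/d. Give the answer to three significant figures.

The observed yield is Y_obs = Y/(1 + k_d·θ_c) = 0.613 / (1 + 0.0732 × 7.12) = 0.613 / 1.521 = 0.4030 g VSS per g soluble BOD₅ removed.
ΔS = 220 − 4.68 = 215.3 mg/L, so the substrate removal rate is 2010 × 215.3/1000 = 432.8 kg soluble BOD₅/d.
Net biomass production P_X = Y_obs × Q·(S₀ − S) = 0.4030 × 432.8 = 174.4 kg VSS/d.

P_X ≈ 174 kg VSS/d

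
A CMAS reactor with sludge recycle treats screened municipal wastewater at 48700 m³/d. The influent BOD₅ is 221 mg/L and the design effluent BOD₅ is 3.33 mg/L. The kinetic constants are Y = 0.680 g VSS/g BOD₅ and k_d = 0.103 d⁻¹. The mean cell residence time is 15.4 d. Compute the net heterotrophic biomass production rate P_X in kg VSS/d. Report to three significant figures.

The observed yield is Y_obs = Y/(1 + k_d·θ_c) = 0.680 / (1 + 0.103 × 15.4) = 0.680 / 2.586 = 0.2629 g VSS per g BOD₅ removed.
ΔS = 221 − 3.33 = 217.7 mg/L, so the substrate removal rate is 48700 × 217.7/1000 = 10601 kg BOD₅/d.
P_X = Y_obs · Q(S₀ − S) = 0.2629 × 10601 = 2787 kg VSS/d.

P_X ≈ 2790 kg VSS/d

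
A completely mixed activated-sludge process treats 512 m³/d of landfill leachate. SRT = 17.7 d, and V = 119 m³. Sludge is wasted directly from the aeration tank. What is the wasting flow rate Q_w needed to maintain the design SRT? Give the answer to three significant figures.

With mixed-liquor wasting, θ_c = V/Q_w, so Q_w = V/θ_c = 119.0/17.7 = 6.723 m³/d.

Q_w ≈ 6.72 m³/d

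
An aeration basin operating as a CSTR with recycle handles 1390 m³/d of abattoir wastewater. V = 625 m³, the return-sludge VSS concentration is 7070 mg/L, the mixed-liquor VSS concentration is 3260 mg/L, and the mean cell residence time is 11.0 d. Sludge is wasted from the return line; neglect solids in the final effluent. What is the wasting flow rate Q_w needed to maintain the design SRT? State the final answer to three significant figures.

Wasting from the return line (neglecting effluent solids): Q_w = V·X / (θ_c·X_r) = 625.0 × 3260 / (11.0 × 7070) = 26.20 m³/d.

Q_w ≈ 26.2 m³/d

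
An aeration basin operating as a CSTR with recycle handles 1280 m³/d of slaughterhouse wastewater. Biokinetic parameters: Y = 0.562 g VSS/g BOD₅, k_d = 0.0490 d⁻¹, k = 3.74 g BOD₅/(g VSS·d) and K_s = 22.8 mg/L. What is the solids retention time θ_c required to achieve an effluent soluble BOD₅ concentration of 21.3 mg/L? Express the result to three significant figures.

θ_c ≈ 1.03 d

At the target effluent, Y k S/(K_s+S) = 0.562×3.74×21.3/44.10 = 1.015 d⁻¹.
Then 1/θ_c = μ − k_d = 1.015 − 0.0490 = 0.9662 d⁻¹, giving θ_c = 1.035 d.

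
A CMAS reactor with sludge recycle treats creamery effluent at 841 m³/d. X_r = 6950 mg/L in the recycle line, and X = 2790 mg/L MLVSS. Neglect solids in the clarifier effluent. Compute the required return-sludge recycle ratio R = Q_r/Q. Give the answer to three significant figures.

R ≈ 0.671

R = Q_r/Q = X/(X_r − X) = 2790 / (6950 − 2790) = 0.6707.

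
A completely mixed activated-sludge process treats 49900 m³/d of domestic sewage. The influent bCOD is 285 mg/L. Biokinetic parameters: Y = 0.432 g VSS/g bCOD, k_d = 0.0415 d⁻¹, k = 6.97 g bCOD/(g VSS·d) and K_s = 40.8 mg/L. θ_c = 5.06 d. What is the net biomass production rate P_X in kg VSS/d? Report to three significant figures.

P_X ≈ 5010 kg VSS/d

From the Monod/SRT balance for a CMAS, S = K_s·(1+k_d θ_c)/[θ_c·(Y k − k_d) − 1] = 40.8 × (1 + 0.0415 × 5.06) / [5.06 × (0.432 × 6.97 − 0.0415) − 1] = 49.37 / 14.03 = 3.520 mg/L.
Correct the yield for decay: Y_obs = Y/(1 + k_d θ_c) = 0.432 / (1 + 0.0415 × 5.06) = 0.432 / 1.210 = 0.3570.
Q·(S₀ − S) = 49900 × (285 − 3.52) × 10⁻³ = 14046 kg/d removed.
So the net sludge growth is P_X = 0.3570 × 14046 = 5015 kg VSS/d.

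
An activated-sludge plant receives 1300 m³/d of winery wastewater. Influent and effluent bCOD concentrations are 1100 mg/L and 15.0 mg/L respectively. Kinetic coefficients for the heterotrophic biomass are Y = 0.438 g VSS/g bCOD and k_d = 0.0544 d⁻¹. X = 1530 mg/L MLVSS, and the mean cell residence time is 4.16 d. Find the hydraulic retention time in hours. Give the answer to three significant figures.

From the SRT design equation V = Y Q (S₀−S) θ_c / [X (1 + k_d θ_c)] = 0.438 × 1300 × (1100 − 15.0) × 4.16 / [1530 × (1 + 0.0544 × 4.16)] = 2.57×10^6 / 1876 = 1370 m³.
HRT = V/Q = 1370 m³ / 1300 m³·d⁻¹ = 1.054 d × 24 = 25.29 h.

τ ≈ 25.3 h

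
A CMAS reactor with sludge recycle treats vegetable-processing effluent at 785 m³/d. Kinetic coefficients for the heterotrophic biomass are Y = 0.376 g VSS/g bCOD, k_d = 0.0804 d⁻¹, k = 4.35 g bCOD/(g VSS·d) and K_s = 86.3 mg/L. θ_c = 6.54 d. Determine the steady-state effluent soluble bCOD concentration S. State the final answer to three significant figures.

S ≈ 14.4 mg/L

For a completely mixed reactor with recycle the Lawrence–McCarty relation gives S = K_s·(1 + k_d·θ_c) / [θ_c·(Y·k − k_d) − 1] = 86.3 × (1 + 0.0804 × 6.54) / [6.54 × (0.376 × 4.35 − 0.0804) − 1] = 131.7 / 9.171 = 14.36 mg/L.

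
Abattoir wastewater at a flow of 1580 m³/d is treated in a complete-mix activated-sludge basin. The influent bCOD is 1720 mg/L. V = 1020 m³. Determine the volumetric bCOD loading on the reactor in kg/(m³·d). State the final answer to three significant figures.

L_v ≈ 2.66 kg bCOD/(m³·d)

L_v = Q S₀ / V = 1580 × 1720 × 10⁻³ / 1020 = 2.664 kg/(m³·d).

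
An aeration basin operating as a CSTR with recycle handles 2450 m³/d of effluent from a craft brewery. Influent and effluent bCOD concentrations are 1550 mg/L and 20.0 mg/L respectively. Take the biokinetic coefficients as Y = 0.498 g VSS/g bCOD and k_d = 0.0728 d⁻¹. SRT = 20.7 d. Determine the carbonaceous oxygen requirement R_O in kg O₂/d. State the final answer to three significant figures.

Observed yield with endogenous decay: Y_obs = Y / (1 + k_d·θ_c) = 0.498 / (1 + 0.0728 × 20.7) = 0.498 / 2.507 = 0.1986 g VSS/g bCOD.
Q·(S₀ − S) = 2450 × (1550 − 20.0) × 10⁻³ = 3748 kg/d removed.
P_X = Y_obs·Q·(S₀ − S) = 0.1986 × 3748 = 744.6 kg VSS/d.
R_O = Q·ΔS − 1.42 P_X = 3748 − 1057 = 2691 kg O₂/d.

R_O ≈ 2690 kg O₂/d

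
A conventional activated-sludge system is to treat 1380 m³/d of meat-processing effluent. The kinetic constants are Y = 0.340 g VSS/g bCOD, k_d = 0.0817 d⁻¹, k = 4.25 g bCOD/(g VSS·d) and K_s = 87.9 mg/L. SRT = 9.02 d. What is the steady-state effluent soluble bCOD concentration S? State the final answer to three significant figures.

Effluent substrate depends only on kinetics and SRT: S = K_s(1 + k_d θ_c) / [θ_c(Yk − k_d) − 1] = 87.9 × (1 + 0.0817 × 9.02) / [9.02 × (0.340 × 4.25 − 0.0817) − 1] = 152.7 / 11.30 = 13.51 mg/L.

S ≈ 13.5 mg/L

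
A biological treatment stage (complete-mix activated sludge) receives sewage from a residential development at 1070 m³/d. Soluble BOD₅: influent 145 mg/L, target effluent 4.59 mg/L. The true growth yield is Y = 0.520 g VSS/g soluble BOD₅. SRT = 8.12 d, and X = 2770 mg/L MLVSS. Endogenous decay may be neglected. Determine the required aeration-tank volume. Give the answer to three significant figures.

Biomass mass balance (decay neglected): V·X = Y·Q·(S₀ − S)·θ_c, so V = 0.520 × 1070 × (145 − 4.59) × 8.12 / 2770 = 229.0 m³.

V ≈ 229 m³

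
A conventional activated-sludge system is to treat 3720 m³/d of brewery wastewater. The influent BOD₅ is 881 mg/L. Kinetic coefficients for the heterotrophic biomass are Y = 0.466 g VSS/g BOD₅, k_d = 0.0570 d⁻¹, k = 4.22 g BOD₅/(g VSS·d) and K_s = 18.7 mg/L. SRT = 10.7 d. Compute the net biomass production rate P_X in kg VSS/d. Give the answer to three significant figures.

P_X ≈ 947 kg VSS/d

From the Monod/SRT balance for a CMAS, S = K_s·(1+k_d θ_c)/[θ_c·(Y k − k_d) − 1] = 18.7 × (1 + 0.0570 × 10.7) / [10.7 × (0.466 × 4.22 − 0.0570) − 1] = 30.11 / 19.43 = 1.549 mg/L.
Y_obs = Y / (1 + k_d θ_c) = 0.466 / (1 + 0.0570 × 10.7) = 0.466 / 1.610 = 0.2895.
Mass of BOD₅ removed per day: Q(S₀ − S) = 3720 × 879.5 g/m³ = 3272 kg/d.
Biomass produced: P_X = Y_obs·Q·ΔS = 0.2895 × 3272 ≈ 947.0 kg VSS/d.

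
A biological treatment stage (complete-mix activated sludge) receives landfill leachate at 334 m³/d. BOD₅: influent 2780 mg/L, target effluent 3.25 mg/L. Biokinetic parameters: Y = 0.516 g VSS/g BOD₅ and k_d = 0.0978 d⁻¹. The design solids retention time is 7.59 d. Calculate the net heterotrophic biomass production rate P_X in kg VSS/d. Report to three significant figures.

Y_obs = Y / (1 + k_d θ_c) = 0.516 / (1 + 0.0978 × 7.59) = 0.516 / 1.742 = 0.2962.
Substrate removed = Q·(S₀ − S) = 334 m³/d × (2780 − 3.25) g/m³ = 9.27×10^5 g/d = 927.4 kg/d.
Biomass produced: P_X = Y_obs·Q·ΔS = 0.2962 × 927.4 ≈ 274.7 kg VSS/d.

P_X ≈ 275 kg VSS/d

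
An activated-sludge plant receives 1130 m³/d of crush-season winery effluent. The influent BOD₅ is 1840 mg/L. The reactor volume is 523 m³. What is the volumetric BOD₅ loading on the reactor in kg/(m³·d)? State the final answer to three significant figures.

Applied BOD₅ load per unit volume = Q·S₀/V = (1130 × 1840/1000)/523.0 = 3.976 kg BOD₅·m⁻³·d⁻¹.

L_v ≈ 3.98 kg BOD₅/(m³·d)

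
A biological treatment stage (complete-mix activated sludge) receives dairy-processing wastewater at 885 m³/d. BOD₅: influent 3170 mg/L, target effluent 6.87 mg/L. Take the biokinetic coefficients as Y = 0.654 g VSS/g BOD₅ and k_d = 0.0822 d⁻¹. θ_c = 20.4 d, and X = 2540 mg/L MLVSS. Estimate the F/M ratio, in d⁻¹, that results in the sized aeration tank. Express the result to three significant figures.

Steady-state biomass mass balance: V·X·(1 + k_d·θ_c) = Y·Q·(S₀ − S)·θ_c, so V = 0.654 × 885 × (3170 − 6.87) × 20.4 / [2540 × (1 + 0.0822 × 20.4)] = 3.73×10^7 / 6799 = 5493 m³.
F/M = applied load / biomass = Q·S₀/(V·X) = 885 × 3170 / (5493 × 2540) = 0.2011 d⁻¹.

F/M ≈ 0.201 d⁻¹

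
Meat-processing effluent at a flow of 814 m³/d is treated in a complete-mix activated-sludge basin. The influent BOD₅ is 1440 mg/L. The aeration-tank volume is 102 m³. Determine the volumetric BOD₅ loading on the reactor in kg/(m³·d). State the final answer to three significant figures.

L_v ≈ 11.5 kg BOD₅/(m³·d)

Volumetric loading L_v = Q·S₀ / V = 814 × 1440 g/m³ / 102.0 m³ = 11492 g/(m³·d) = 11.49 kg BOD₅/(m³·d).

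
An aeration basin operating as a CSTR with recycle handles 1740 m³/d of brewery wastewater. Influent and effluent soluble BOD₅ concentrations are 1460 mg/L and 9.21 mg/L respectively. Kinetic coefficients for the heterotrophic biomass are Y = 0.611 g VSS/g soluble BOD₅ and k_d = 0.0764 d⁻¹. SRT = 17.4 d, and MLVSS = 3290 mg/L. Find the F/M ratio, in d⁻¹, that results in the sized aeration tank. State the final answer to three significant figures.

From the SRT design equation V = Y Q (S₀−S) θ_c / [X (1 + k_d θ_c)] = 0.611 × 1740 × (1460 − 9.21) × 17.4 / [3290 × (1 + 0.0764 × 17.4)] = 2.68×10^7 / 7664 = 3502 m³.
F/M = Q·S₀ / (V·X) = 1740 × 1460 / (3502 × 3290) = 0.2205 g soluble BOD₅·(g VSS·d)⁻¹.

F/M ≈ 0.220 d⁻¹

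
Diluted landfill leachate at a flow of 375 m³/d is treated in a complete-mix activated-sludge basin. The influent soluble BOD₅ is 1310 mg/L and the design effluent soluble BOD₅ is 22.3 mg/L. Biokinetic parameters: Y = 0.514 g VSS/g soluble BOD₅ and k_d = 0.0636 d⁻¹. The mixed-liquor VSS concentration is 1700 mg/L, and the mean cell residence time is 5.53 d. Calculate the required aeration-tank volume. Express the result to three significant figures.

V ≈ 597 m³

Steady-state biomass mass balance: V·X·(1 + k_d·θ_c) = Y·Q·(S₀ − S)·θ_c, so V = 0.514 × 375 × (1310 − 22.3) × 5.53 / [1700 × (1 + 0.0636 × 5.53)] = 1.37×10^6 / 2298 = 597.3 m³.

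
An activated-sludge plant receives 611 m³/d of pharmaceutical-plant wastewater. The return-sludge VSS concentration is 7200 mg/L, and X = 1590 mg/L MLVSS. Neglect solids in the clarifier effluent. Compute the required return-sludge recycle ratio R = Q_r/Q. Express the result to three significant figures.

R ≈ 0.283

Solids balance on the clarifier gives (1+R)X = R·X_r, so R = X/(X_r − X) = 1590 / (7200 − 1590) = 0.2834.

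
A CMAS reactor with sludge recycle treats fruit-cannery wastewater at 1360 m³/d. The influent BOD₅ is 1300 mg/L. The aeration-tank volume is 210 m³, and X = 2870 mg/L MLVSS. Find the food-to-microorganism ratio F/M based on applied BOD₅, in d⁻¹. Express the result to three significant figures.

F/M ≈ 2.93 d⁻¹

F/M = applied load / biomass = Q·S₀/(V·X) = 1360 × 1300 / (210.0 × 2870) = 2.933 d⁻¹.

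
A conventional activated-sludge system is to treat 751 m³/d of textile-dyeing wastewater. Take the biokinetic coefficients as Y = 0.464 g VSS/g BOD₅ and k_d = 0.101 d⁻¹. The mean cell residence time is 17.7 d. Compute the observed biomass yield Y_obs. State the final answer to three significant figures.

Y_obs ≈ 0.166 g VSS/g BOD₅

The observed yield is Y_obs = Y/(1 + k_d·θ_c) = 0.464 / (1 + 0.101 × 17.7) = 0.464 / 2.788 = 0.1664 g VSS per g BOD₅ removed.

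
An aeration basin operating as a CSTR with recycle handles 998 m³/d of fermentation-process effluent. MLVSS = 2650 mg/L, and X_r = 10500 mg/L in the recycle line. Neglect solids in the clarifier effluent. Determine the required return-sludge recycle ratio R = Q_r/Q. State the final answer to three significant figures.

Mass balance around the secondary clarifier (neglecting effluent solids): R = X / (X_r − X) = 2650 / (10500 − 2650) = 0.3376.

R ≈ 0.338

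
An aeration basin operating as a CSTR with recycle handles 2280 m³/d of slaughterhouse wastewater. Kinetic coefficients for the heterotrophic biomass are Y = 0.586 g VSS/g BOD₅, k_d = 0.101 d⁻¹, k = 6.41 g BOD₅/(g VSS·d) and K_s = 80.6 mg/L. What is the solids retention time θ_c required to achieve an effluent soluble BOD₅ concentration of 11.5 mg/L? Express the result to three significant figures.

From 1/θ_c = Y·k·S/(K_s + S) − k_d: Y·k·S/(K_s+S) = 0.586 × 6.41 × 11.5 / (80.6 + 11.5) = 0.4690 d⁻¹.
θ_c = 1/(μ − k_d) = 1/(0.4690 − 0.101) = 1/0.3680 = 2.717 d.

θ_c ≈ 2.72 d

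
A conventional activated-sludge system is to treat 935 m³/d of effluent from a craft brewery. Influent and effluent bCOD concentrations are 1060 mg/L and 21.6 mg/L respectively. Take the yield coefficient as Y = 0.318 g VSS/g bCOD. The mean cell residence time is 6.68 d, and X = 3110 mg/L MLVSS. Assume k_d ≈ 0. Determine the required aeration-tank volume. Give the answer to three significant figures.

V·X = Y·Q·ΔS·θ_c gives V = 0.318 × 935 × (1060 − 21.6) × 6.68 / 3110 = 663.2 m³.

V ≈ 663 m³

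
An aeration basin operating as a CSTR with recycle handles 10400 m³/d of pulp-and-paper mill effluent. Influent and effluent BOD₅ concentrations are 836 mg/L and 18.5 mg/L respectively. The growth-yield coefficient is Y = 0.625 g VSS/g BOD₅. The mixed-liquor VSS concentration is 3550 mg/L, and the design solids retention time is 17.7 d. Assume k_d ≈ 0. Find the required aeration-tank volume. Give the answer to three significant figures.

V·X = Y·Q·ΔS·θ_c gives V = 0.625 × 10400 × (836 − 18.5) × 17.7 / 3550 = 26494 m³.

V ≈ 26500 m³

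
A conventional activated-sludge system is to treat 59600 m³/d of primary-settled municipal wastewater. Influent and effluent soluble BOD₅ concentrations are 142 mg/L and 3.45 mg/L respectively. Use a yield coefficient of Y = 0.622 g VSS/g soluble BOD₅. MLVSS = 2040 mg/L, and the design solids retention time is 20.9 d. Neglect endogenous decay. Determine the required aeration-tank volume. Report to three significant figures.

V ≈ 52600 m³

Biomass mass balance (decay neglected): V·X = Y·Q·(S₀ − S)·θ_c, so V = 0.622 × 59600 × (142 − 3.45) × 20.9 / 2040 = 52621 m³.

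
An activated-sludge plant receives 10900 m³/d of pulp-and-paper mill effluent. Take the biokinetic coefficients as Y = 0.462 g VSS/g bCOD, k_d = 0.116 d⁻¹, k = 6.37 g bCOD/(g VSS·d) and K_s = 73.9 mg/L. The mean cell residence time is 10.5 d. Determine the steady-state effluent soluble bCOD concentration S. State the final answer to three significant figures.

From the Monod/SRT balance for a CMAS, S = K_s·(1+k_d θ_c)/[θ_c·(Y k − k_d) − 1] = 73.9 × (1 + 0.116 × 10.5) / [10.5 × (0.462 × 6.37 − 0.116) − 1] = 163.9 / 28.68 = 5.715 mg/L.

S ≈ 5.71 mg/L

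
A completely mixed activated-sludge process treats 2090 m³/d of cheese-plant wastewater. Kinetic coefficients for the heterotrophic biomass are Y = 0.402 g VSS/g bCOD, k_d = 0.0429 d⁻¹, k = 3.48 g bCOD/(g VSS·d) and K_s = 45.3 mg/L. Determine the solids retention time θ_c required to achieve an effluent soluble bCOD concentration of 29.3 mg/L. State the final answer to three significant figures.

From 1/θ_c = Y·k·S/(K_s + S) − k_d: Y·k·S/(K_s+S) = 0.402 × 3.48 × 29.3 / (45.3 + 29.3) = 0.5495 d⁻¹.
θ_c = 1/(μ − k_d) = 1/(0.5495 − 0.0429) = 1/0.5066 = 1.974 d.

θ_c ≈ 1.97 d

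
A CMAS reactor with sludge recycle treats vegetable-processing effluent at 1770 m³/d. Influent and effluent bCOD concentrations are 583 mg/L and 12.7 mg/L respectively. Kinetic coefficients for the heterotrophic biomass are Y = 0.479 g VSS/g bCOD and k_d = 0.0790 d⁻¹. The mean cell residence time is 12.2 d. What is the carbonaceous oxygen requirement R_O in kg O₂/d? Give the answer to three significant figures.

The observed yield is Y_obs = Y/(1 + k_d·θ_c) = 0.479 / (1 + 0.0790 × 12.2) = 0.479 / 1.964 = 0.2439 g VSS per g bCOD removed.
Q·(S₀ − S) = 1770 × (583 − 12.7) × 10⁻³ = 1009 kg/d removed.
Biomass synthesised: P_X = Y_obs × 1009 = 246.2 kg VSS/d.
R_O = Q·ΔS − 1.42 P_X = 1009 − 349.6 = 659.8 kg O₂/d.

R_O ≈ 660 kg O₂/d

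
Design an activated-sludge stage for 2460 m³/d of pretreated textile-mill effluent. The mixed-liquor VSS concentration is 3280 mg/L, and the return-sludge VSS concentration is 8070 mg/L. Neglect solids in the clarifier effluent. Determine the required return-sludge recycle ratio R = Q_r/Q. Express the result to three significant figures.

R ≈ 0.685

Solids balance on the clarifier gives (1+R)X = R·X_r, so R = X/(X_r − X) = 3280 / (8070 − 3280) = 0.6848.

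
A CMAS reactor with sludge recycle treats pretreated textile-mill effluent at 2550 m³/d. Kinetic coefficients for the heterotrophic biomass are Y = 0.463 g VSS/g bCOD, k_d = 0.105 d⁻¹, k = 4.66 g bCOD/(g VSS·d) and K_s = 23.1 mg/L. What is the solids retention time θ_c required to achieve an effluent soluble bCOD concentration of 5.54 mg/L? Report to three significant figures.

θ_c ≈ 3.20 d

From 1/θ_c = Y·k·S/(K_s + S) − k_d: Y·k·S/(K_s+S) = 0.463 × 4.66 × 5.54 / (23.1 + 5.54) = 0.4174 d⁻¹.
θ_c = 1/(μ − k_d) = 1/(0.4174 − 0.105) = 1/0.3124 = 3.202 d.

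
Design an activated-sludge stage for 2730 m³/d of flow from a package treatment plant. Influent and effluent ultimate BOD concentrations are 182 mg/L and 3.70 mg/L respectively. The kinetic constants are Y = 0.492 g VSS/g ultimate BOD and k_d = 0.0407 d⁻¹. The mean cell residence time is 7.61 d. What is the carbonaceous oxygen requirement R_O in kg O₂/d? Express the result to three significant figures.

Correct the yield for decay: Y_obs = Y/(1 + k_d θ_c) = 0.492 / (1 + 0.0407 × 7.61) = 0.492 / 1.310 = 0.3757.
ΔS = 182 − 3.70 = 178.3 mg/L, so the substrate removal rate is 2730 × 178.3/1000 = 486.8 kg ultimate BOD/d.
Net sludge production P_X = 0.3757 × 486.8 = 182.9 kg VSS/d.
R_O = Q·ΔS − 1.42 P_X = 486.8 − 259.6 = 227.1 kg O₂/d.

R_O ≈ 227 kg O₂/d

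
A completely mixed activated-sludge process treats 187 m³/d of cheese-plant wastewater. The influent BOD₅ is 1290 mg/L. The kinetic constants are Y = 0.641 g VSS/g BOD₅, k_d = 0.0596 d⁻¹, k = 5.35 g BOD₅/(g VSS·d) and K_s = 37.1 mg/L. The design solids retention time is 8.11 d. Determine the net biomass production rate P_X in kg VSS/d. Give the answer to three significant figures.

P_X ≈ 104 kg VSS/d

For a completely mixed reactor with recycle the Lawrence–McCarty relation gives S = K_s·(1 + k_d·θ_c) / [θ_c·(Y·k − k_d) − 1] = 37.1 × (1 + 0.0596 × 8.11) / [8.11 × (0.641 × 5.35 − 0.0596) − 1] = 55.03 / 26.33 = 2.090 mg/L.
Observed yield with endogenous decay: Y_obs = Y / (1 + k_d·θ_c) = 0.641 / (1 + 0.0596 × 8.11) = 0.641 / 1.483 = 0.4321 g VSS/g BOD₅.
Substrate removed = Q·(S₀ − S) = 187 m³/d × (1290 − 2.09) g/m³ = 2.41×10^5 g/d = 240.8 kg/d.
Net biomass production P_X = Y_obs × Q·(S₀ − S) = 0.4321 × 240.8 = 104.1 kg VSS/d.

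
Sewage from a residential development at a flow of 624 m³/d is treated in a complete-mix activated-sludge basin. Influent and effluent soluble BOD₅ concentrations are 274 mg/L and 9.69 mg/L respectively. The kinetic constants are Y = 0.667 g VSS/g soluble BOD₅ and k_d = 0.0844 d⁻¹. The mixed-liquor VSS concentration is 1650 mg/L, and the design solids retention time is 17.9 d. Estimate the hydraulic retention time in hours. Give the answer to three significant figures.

τ ≈ 18.3 h

From the SRT design equation V = Y Q (S₀−S) θ_c / [X (1 + k_d θ_c)] = 0.667 × 624 × (274 − 9.69) × 17.9 / [1650 × (1 + 0.0844 × 17.9)] = 1.97×10^6 / 4143 = 475.3 m³.
Hydraulic retention time τ = V/Q = 475.3 / 624 = 0.7617 d = 18.28 h.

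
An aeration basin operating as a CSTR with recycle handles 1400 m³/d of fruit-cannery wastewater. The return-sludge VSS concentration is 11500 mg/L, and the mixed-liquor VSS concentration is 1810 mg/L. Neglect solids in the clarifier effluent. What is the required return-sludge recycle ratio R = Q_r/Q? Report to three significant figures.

R ≈ 0.187

Mass balance around the secondary clarifier (neglecting effluent solids): R = X / (X_r − X) = 1810 / (11500 − 1810) = 0.1868.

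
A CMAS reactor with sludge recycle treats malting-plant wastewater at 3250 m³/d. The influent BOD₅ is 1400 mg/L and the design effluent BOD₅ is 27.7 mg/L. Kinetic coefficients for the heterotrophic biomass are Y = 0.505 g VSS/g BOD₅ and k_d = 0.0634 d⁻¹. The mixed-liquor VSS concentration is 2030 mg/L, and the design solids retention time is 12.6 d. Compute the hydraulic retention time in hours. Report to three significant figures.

τ ≈ 57.4 h

Rearranging the biomass balance for a CMAS with decay, V = Y·Q·ΔS·θ_c / [X·(1+k_d θ_c)] = 0.505 × 3250 × (1400 − 27.7) × 12.6 / [2030 × (1 + 0.0634 × 12.6)] = 2.84×10^7 / 3652 = 7772 m³.
τ = V/Q = 7772/3250 = 2.391 d, or 57.39 h.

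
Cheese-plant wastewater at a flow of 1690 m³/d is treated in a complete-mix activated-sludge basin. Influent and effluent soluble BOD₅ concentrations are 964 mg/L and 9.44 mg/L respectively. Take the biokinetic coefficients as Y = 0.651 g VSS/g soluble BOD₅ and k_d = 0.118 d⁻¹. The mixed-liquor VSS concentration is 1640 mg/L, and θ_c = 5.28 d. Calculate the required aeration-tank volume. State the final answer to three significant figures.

V ≈ 2080 m³

Rearranging the biomass balance for a CMAS with decay, V = Y·Q·ΔS·θ_c / [X·(1+k_d θ_c)] = 0.651 × 1690 × (964 − 9.44) × 5.28 / [1640 × (1 + 0.118 × 5.28)] = 5.55×10^6 / 2662 = 2083 m³.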